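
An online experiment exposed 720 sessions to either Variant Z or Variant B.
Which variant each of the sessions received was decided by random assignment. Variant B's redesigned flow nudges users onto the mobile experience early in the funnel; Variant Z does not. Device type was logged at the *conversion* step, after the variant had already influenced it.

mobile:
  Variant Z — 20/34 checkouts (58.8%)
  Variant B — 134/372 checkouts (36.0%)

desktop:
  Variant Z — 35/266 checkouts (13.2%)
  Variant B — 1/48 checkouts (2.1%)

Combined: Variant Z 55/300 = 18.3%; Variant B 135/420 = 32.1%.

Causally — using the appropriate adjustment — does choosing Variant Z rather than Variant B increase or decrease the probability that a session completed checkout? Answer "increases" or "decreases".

Variant Z is higher inside every device type stratum but Variant B is higher in aggregate. Whether to stratify depends on how device type relates to the variant.
Device type here is a post-treatment variable shaped by the variant; conditioning on it would introduce bias rather than remove it. The overall comparison is the causal one.
Pooled: Variant Z 18.3% vs Variant B 32.1%; Variant B is higher overall.

decreases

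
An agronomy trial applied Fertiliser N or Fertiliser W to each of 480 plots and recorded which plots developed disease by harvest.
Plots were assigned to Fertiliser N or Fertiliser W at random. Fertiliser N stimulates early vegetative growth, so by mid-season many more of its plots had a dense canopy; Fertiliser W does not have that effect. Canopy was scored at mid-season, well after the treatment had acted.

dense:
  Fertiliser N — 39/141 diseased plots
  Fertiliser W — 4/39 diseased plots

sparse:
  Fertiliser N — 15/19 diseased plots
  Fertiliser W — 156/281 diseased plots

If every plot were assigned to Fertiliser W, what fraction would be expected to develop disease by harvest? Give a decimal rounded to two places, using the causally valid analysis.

The mid-season canopy-specific comparison favours Fertiliser W throughout, but the pooled figures favour Fertiliser N. The question is whether to condition on mid-season canopy.
Mid-season canopy is recorded after the fertiliser and is itself shifted by it — it sits on the causal path from fertiliser to outcome. Conditioning on a mediator would strip out part of the effect we want; the pooled comparison gives the total causal effect.
So P(outcome | do(Fertiliser W)) is just the pooled rate for Fertiliser W: 160/320 = 0.500.

0.50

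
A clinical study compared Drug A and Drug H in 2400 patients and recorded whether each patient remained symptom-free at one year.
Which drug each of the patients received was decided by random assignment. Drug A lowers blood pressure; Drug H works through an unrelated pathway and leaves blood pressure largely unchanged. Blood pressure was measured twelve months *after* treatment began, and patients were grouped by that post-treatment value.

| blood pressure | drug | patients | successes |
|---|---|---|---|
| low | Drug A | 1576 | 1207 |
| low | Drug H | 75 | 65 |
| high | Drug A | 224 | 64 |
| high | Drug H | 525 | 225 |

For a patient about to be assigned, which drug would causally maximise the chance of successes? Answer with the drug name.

Blood pressure lies on the pathway drug → blood pressure → outcome, so adjusting for it blocks the indirect effect. For the total causal effect of drug, use the unadjusted pooled rates.
Pooled: Drug A 70.6% vs Drug H 48.3%; Drug A is higher overall.

Drug A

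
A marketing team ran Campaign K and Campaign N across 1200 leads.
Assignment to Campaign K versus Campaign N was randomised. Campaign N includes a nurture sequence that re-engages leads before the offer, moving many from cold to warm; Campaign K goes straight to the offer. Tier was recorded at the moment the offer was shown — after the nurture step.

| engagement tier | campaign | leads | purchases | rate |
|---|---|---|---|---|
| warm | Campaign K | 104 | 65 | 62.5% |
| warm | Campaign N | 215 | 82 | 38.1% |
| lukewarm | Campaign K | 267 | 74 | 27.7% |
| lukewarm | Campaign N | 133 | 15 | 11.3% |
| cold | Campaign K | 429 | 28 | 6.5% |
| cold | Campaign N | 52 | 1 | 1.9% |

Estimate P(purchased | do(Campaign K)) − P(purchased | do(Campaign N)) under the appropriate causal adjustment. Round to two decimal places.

Campaign K is higher inside every engagement tier stratum but Campaign N is higher in aggregate. Whether to stratify depends on how engagement tier relates to the campaign.
The distribution of engagement tier is itself part of what the campaign does — it is an intermediate outcome. Holding it fixed would remove that part of the effect; the total effect is the pooled difference.
The causal difference is the pooled difference: 0.209 − 0.245 = -0.036.

-0.04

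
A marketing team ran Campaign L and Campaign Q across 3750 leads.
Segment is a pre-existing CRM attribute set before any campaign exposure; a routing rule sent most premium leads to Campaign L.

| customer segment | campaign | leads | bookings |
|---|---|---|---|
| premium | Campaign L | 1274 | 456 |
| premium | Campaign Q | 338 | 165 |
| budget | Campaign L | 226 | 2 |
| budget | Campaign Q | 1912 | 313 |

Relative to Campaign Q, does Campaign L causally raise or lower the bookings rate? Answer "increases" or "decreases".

Customer segment satisfies the back-door criterion: it is not a descendant of the campaign, and it blocks the spurious path from campaign to outcome. Adjusting for it (i.e., using the within-customer segment rates) gives the causal effect.
Within each level — premium: 35.8% vs 48.8%; budget: 0.9% vs 16.4% — Campaign Q is higher every time.

decreases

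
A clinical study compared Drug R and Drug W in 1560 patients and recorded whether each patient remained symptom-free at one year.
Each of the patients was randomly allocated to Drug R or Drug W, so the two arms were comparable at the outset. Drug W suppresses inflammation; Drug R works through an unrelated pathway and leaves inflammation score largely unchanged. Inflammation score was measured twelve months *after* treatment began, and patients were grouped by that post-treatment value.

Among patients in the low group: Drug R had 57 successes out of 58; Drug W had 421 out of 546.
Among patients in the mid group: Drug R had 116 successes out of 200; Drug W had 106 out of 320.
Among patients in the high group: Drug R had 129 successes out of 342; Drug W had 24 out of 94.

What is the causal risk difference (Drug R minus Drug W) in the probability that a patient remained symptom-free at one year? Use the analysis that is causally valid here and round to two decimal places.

The inflammation score-specific comparison favours Drug R throughout, but the pooled figures favour Drug W. The question is whether to condition on inflammation score.
Inflammation score lies on the pathway drug → inflammation score → outcome, so adjusting for it blocks the indirect effect. For the total causal effect of drug, use the unadjusted pooled rates.
The causal difference is the pooled difference: 0.503 − 0.574 = -0.071.

-0.07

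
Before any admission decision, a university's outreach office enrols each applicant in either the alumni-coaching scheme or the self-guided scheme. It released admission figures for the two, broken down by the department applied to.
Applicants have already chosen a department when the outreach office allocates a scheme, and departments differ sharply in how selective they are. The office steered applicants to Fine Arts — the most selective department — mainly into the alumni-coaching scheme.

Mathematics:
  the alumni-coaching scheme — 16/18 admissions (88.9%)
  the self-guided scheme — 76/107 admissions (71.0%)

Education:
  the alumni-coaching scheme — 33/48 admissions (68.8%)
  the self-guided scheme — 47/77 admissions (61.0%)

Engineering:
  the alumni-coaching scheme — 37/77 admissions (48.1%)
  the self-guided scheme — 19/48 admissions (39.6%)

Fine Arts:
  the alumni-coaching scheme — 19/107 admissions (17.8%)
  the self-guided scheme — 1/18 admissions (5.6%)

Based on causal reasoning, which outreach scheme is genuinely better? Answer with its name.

The stratified and pooled comparisons disagree (the alumni-coaching scheme wins within each department; the self-guided scheme wins overall), so the answer turns on the causal role of department.
Department is set before the outreach scheme has any effect — it is not caused by the outreach scheme — and it independently drives the outcome. That makes it a confounder, so the causal comparison is within department levels.
Within each level — Mathematics: 88.9% vs 71.0%; Education: 68.8% vs 61.0%; Engineering: 48.1% vs 39.6%; Fine Arts: 17.8% vs 5.6% — the alumni-coaching scheme is higher every time.

the alumni-coaching scheme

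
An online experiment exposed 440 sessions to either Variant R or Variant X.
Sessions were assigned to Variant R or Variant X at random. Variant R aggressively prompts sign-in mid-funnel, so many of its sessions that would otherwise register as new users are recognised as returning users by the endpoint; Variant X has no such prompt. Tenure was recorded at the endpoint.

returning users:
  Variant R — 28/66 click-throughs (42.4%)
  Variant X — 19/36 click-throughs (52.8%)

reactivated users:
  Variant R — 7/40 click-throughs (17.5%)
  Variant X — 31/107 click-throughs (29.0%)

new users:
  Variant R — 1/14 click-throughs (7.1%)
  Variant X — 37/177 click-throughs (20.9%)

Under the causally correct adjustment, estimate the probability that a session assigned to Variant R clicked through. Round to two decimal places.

The user tenure-specific comparison favours Variant X throughout, but the pooled figures favour Variant R. The question is whether to condition on user tenure.
User tenure is downstream of the variant. One should not condition on a consequence of treatment, so the overall rates are the right comparison.
So P(outcome | do(Variant R)) is just the pooled rate for Variant R: 36/120 = 0.300.

0.30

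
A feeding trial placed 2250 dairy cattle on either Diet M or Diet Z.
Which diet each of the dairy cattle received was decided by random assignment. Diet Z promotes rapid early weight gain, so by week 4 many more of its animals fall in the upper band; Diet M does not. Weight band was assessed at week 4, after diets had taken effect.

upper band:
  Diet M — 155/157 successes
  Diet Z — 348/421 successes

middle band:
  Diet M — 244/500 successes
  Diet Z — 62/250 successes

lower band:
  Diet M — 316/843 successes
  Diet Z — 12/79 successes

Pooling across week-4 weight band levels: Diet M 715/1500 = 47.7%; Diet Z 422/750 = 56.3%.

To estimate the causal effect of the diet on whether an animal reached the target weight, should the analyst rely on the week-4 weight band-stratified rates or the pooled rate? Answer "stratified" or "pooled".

pooled

The week-4 weight band-specific comparison favours Diet M throughout, but the pooled figures favour Diet Z. The question is whether to condition on week-4 weight band.
Week-4 weight band lies on the pathway diet → week-4 weight band → outcome, so adjusting for it blocks the indirect effect. For the total causal effect of diet, use the unadjusted pooled rates.
Pooled: Diet M 47.7% vs Diet Z 56.3%; Diet Z is higher overall.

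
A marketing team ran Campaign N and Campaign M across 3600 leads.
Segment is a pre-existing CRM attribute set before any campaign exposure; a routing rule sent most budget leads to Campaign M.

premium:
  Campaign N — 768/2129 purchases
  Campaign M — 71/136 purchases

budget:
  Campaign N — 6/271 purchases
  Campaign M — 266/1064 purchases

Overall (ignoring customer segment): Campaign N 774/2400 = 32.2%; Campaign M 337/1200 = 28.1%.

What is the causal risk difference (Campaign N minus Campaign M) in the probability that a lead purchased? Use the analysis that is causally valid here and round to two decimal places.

-0.19

Within every customer segment level Campaign M has the higher rate, yet pooled Campaign N does — Simpson's reversal.
Customer segment is set before the campaign has any effect — it is not caused by the campaign — and it independently drives the outcome. That makes it a confounder, so the causal comparison is within customer segment levels.
Adjusting over the population distribution of customer segment: 0.629·(0.361−0.522) + 0.371·(0.022−0.250) = -0.186.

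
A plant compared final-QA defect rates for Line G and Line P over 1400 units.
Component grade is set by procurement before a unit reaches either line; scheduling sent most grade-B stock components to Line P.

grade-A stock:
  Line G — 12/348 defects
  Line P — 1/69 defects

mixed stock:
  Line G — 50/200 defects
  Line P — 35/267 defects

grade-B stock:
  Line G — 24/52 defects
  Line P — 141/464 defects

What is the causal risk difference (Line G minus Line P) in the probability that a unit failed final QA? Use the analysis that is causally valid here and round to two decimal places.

Component grade is set before the line has any effect — it is not caused by the line — and it independently drives the outcome. That makes it a confounder, so the causal comparison is within component grade levels.
Adjusting over the population distribution of component grade: 0.298·(0.034−0.014) + 0.334·(0.250−0.131) + 0.369·(0.462−0.304) = +0.104.

+0.10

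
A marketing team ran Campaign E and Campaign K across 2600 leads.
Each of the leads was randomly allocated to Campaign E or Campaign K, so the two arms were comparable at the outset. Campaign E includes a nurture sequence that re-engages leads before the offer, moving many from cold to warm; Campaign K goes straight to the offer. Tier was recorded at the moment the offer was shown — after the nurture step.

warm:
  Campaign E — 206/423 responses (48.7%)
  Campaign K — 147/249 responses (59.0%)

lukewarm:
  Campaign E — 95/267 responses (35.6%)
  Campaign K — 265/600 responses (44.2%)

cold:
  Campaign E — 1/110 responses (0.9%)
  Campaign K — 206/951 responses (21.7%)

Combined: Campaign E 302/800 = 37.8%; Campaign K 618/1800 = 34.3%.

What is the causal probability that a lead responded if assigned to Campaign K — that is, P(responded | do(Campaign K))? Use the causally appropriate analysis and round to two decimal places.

The stratified and pooled comparisons disagree (Campaign K wins within each engagement tier; Campaign E wins overall), so the answer turns on the causal role of engagement tier.
Engagement tier lies on the pathway campaign → engagement tier → outcome, so adjusting for it blocks the indirect effect. For the total causal effect of campaign, use the unadjusted pooled rates.
So P(outcome | do(Campaign K)) is just the pooled rate for Campaign K: 618/1800 = 0.343.

0.34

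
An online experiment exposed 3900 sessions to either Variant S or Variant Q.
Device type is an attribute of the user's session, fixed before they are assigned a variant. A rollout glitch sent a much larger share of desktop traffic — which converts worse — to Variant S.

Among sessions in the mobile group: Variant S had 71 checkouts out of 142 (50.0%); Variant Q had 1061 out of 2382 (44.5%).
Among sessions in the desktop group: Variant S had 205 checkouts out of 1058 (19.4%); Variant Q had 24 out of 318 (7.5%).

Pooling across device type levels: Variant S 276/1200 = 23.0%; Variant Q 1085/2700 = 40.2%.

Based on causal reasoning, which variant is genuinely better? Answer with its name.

The device type-specific comparison favours Variant S throughout, but the pooled figures favour Variant Q. The question is whether to condition on device type.
Device type satisfies the back-door criterion: it is not a descendant of the variant, and it blocks the spurious path from variant to outcome. Adjusting for it (i.e., using the within-device type rates) gives the causal effect.
Within each level — mobile: 50.0% vs 44.5%; desktop: 19.4% vs 7.5% — Variant S is higher every time.

Variant S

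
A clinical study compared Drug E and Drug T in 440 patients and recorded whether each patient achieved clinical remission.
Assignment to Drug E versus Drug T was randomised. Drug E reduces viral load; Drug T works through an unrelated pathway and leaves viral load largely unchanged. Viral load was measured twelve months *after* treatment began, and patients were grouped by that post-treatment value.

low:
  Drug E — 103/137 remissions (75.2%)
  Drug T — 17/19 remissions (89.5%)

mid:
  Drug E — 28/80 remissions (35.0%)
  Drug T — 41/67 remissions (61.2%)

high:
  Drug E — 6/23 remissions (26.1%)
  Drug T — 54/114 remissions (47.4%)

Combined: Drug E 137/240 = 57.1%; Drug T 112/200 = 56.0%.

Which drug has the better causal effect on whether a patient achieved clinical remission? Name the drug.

The viral load-specific comparison favours Drug T throughout, but the pooled figures favour Drug E. The question is whether to condition on viral load.
Viral load is recorded after the drug and is itself shifted by it — it sits on the causal path from drug to outcome. Conditioning on a mediator would strip out part of the effect we want; the pooled comparison gives the total causal effect.
Pooled: Drug E 57.1% vs Drug T 56.0%; Drug E is higher overall.

Drug E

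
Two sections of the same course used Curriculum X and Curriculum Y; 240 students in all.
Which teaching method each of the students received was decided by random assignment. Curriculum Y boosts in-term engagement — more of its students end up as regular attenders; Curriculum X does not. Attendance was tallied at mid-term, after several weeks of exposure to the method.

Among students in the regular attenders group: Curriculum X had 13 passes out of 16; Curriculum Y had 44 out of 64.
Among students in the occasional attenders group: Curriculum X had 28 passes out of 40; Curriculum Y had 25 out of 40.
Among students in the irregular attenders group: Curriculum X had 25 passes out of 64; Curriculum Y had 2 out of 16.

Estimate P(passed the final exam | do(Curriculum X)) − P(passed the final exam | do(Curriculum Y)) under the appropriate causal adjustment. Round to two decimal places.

The mid-term attendance-specific comparison favours Curriculum X throughout, but the pooled figures favour Curriculum Y. The question is whether to condition on mid-term attendance.
Mid-term attendance is downstream of the teaching method. One should not condition on a consequence of treatment, so the overall rates are the right comparison.
The causal difference is the pooled difference: 0.550 − 0.592 = -0.042.

-0.04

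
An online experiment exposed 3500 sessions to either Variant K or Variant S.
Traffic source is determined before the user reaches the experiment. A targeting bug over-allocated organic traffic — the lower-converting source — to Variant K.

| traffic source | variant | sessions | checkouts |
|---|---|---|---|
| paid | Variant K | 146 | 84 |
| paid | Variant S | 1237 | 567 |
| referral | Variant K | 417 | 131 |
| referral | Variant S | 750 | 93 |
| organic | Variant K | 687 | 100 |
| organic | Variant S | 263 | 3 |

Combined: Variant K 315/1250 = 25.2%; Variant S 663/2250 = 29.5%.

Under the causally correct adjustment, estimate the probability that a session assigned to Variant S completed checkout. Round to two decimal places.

0.23

Traffic source satisfies the back-door criterion: it is not a descendant of the variant, and it blocks the spurious path from variant to outcome. Adjusting for it (i.e., using the within-traffic source rates) gives the causal effect.
Standardising Variant S to the population traffic source mix: 0.395·567/1237 + 0.333·93/750 + 0.271·3/263 = 0.226.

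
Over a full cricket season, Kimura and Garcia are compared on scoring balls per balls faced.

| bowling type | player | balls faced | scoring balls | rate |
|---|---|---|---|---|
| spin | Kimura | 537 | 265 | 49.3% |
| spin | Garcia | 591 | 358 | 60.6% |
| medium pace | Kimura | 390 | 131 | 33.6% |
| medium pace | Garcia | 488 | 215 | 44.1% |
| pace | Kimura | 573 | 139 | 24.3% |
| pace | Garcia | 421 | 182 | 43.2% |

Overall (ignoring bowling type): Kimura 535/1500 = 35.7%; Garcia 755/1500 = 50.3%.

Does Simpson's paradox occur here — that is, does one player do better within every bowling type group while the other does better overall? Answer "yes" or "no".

Within each bowling type level (spin 49.3% vs 60.6%; medium pace 33.6% vs 44.1%; pace 24.3% vs 43.2%), Garcia has the higher rate every time. Pooled: 35.7% vs 50.3% — Garcia has the higher rate overall. They agree.

no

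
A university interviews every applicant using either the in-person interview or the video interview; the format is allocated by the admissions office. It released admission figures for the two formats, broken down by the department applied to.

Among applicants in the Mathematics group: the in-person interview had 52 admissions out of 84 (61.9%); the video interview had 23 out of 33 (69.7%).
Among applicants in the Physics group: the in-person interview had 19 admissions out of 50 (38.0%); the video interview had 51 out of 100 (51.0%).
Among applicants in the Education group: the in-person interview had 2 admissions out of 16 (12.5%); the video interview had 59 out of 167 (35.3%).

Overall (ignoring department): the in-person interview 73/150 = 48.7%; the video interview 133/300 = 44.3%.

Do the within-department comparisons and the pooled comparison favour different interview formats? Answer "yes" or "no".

yes

Within each department level (Mathematics 61.9% vs 69.7%; Physics 38.0% vs 51.0%; Education 12.5% vs 35.3%), the video interview has the higher rate every time. Pooled: 48.7% vs 44.3% — the in-person interview has the higher rate overall. The two comparisons disagree.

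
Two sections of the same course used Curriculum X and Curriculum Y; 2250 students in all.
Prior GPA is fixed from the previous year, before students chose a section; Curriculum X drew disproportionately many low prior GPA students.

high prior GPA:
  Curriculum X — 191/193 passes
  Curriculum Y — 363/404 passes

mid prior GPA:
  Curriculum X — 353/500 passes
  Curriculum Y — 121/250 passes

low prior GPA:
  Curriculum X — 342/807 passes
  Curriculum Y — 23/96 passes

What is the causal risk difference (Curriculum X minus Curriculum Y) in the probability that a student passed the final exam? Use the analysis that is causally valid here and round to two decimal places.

The prior GPA band-specific comparison favours Curriculum X throughout, but the pooled figures favour Curriculum Y. The question is whether to condition on prior GPA band.
Prior GPA band differs across teaching methods for reasons unrelated to any effect of the teaching method itself, and it separately predicts the outcome — a classic confounder. We must compare within prior GPA band levels.
Adjusting over the population distribution of prior GPA band: 0.265·(0.990−0.899) + 0.333·(0.706−0.484) + 0.401·(0.424−0.240) = +0.172.

+0.17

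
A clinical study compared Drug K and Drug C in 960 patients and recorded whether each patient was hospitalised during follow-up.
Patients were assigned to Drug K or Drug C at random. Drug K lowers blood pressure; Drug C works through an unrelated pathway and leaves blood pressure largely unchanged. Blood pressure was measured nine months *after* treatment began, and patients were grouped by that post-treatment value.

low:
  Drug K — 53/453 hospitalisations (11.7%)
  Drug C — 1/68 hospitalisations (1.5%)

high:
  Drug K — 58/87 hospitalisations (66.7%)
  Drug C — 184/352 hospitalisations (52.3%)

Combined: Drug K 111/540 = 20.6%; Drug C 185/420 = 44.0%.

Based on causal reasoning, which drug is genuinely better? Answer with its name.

The distribution of blood pressure is itself part of what the drug does — it is an intermediate outcome. Holding it fixed would remove that part of the effect; the total effect is the pooled difference.
Pooled: Drug K 20.6% vs Drug C 44.0%; Drug K is lower overall.

Drug K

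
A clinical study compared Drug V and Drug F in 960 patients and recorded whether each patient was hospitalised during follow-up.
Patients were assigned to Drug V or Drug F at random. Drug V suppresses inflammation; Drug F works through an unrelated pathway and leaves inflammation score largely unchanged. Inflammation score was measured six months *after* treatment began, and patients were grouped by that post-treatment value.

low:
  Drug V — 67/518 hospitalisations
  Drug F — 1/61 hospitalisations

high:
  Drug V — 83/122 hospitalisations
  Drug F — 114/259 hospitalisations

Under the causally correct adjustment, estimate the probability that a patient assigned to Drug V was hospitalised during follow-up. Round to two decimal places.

0.23

Stratifying would compare drugs among patients the drugs themselves sorted into inflammation score groups — a form of selection on an intermediate. The unconditioned pooled rates give the total causal effect.
So P(outcome | do(Drug V)) is just the pooled rate for Drug V: 150/640 = 0.234.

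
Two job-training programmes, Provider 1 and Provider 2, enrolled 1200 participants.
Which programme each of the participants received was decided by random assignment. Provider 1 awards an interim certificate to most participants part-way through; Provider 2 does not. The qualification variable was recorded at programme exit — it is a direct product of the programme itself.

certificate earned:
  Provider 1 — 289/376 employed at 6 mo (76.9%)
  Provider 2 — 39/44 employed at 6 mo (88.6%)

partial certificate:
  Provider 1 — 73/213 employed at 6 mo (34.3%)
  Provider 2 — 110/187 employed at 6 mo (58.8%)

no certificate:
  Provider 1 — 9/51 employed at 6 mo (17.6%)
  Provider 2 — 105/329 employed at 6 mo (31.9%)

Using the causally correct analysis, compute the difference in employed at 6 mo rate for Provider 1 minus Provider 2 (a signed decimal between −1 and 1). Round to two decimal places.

Because the programme influences qualification attained during the programme, qualification attained during the programme is a post-treatment mediator, not a confounder. Stratifying on it would bias the estimate; the causal effect is the crude pooled difference.
The causal difference is the pooled difference: 0.580 − 0.454 = +0.126.

+0.13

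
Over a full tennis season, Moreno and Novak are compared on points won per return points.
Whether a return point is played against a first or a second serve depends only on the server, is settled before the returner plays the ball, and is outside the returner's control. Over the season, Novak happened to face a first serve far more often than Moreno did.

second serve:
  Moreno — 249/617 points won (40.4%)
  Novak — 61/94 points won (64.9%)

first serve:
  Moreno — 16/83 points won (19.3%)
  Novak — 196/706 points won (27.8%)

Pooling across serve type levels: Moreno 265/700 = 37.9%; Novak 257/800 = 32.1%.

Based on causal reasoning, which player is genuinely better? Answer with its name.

Within every serve type level Novak has the higher rate, yet pooled Moreno does — Simpson's reversal.
Serve type satisfies the back-door criterion: it is not a descendant of the player, and it blocks the spurious path from player to outcome. Adjusting for it (i.e., using the within-serve type rates) gives the causal effect.
Within each level — second serve: 40.4% vs 64.9%; first serve: 19.3% vs 27.8% — Novak is higher every time.

Novak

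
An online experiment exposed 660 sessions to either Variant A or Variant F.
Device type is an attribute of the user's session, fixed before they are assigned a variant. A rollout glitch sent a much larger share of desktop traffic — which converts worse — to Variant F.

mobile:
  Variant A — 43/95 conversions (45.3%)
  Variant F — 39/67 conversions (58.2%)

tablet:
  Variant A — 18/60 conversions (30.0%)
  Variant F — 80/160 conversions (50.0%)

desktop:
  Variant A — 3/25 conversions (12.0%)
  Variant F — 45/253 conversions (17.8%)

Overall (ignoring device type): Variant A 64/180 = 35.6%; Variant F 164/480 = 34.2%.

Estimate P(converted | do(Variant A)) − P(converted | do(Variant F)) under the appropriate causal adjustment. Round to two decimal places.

-0.12

Device type is set before the variant has any effect — it is not caused by the variant — and it independently drives the outcome. That makes it a confounder, so the causal comparison is within device type levels.
Adjusting over the population distribution of device type: 0.245·(0.453−0.582) + 0.333·(0.300−0.500) + 0.421·(0.120−0.178) = -0.123.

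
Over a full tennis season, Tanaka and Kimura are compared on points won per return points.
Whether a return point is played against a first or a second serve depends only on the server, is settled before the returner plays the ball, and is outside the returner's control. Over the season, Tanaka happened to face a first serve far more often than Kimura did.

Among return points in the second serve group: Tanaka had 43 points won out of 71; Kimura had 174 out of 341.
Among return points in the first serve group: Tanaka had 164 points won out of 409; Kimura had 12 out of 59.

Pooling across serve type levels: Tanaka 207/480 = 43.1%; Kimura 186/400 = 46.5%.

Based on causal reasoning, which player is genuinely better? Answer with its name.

Serve type differs across players for reasons unrelated to any effect of the player itself, and it separately predicts the outcome — a classic confounder. We must compare within serve type levels.
Within each level — second serve: 60.6% vs 51.0%; first serve: 40.1% vs 20.3% — Tanaka is higher every time.

Tanaka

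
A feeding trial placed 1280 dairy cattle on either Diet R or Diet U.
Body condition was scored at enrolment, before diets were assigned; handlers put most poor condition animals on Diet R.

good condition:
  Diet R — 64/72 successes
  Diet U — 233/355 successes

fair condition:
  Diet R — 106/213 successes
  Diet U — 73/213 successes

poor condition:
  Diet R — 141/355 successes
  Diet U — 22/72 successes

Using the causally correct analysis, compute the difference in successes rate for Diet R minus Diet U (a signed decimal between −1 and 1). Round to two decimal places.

The imbalance in starting body condition arose from how dairy cattle were allocated, not from anything the diet did; and starting body condition independently affects the outcome. The pooled gap is confounded — condition on starting body condition.
Adjusting over the population distribution of starting body condition: 0.334·(0.889−0.656) + 0.333·(0.498−0.343) + 0.334·(0.397−0.306) = +0.160.

+0.16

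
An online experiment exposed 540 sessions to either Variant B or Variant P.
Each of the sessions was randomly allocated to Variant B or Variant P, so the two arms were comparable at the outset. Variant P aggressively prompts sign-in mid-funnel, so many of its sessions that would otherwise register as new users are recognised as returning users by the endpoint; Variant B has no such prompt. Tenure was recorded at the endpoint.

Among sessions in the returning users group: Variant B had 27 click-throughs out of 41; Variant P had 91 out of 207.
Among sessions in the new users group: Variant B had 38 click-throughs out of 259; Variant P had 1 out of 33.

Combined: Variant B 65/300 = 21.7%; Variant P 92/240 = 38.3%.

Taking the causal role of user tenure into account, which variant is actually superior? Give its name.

Variant P

The distribution of user tenure is itself part of what the variant does — it is an intermediate outcome. Holding it fixed would remove that part of the effect; the total effect is the pooled difference.
Pooled: Variant B 21.7% vs Variant P 38.3%; Variant P is higher overall.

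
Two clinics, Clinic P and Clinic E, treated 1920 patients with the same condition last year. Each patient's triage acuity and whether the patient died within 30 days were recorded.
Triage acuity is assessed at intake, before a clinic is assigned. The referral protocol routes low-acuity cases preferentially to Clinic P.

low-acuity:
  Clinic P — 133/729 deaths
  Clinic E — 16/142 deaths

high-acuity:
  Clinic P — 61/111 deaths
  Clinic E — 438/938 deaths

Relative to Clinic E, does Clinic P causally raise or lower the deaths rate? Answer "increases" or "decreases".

increases

Triage acuity is set before the clinic has any effect — it is not caused by the clinic — and it independently drives the outcome. That makes it a confounder, so the causal comparison is within triage acuity levels.
Within each level — low-acuity: 18.2% vs 11.3%; high-acuity: 55.0% vs 46.7% — Clinic E is lower every time.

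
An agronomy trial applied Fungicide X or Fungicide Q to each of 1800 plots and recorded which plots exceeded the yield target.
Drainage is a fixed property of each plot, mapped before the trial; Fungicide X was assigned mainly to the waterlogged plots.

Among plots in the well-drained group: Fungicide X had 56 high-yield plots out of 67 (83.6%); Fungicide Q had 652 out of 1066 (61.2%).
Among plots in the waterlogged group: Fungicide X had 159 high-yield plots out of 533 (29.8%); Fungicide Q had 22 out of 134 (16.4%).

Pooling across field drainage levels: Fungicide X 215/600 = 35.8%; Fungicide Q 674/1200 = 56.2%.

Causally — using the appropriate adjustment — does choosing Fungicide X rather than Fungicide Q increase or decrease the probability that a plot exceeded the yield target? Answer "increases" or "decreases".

Field drainage satisfies the back-door criterion: it is not a descendant of the fungicide, and it blocks the spurious path from fungicide to outcome. Adjusting for it (i.e., using the within-field drainage rates) gives the causal effect.
Within each level — well-drained: 83.6% vs 61.2%; waterlogged: 29.8% vs 16.4% — Fungicide X is higher every time.

increases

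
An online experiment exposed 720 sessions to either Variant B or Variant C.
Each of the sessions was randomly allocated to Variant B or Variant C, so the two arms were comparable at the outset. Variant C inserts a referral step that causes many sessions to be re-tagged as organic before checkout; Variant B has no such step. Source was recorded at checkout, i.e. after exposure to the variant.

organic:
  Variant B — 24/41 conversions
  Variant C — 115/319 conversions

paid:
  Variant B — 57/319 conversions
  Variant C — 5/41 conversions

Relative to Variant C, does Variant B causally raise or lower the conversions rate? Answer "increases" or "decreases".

decreases

Traffic source here is a post-treatment variable shaped by the variant; conditioning on it would introduce bias rather than remove it. The overall comparison is the causal one.
Pooled: Variant B 22.5% vs Variant C 33.3%; Variant C is higher overall.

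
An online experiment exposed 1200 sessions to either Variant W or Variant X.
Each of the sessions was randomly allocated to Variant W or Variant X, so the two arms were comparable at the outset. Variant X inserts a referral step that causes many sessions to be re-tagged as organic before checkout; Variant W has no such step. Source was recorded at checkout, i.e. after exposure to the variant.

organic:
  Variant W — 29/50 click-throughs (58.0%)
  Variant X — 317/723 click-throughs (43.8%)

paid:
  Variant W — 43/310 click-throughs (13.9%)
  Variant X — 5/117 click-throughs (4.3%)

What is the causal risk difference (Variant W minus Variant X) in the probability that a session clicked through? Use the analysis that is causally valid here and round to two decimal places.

-0.18

Variant W is higher inside every traffic source stratum but Variant X is higher in aggregate. Whether to stratify depends on how traffic source relates to the variant.
The distribution of traffic source is itself part of what the variant does — it is an intermediate outcome. Holding it fixed would remove that part of the effect; the total effect is the pooled difference.
The causal difference is the pooled difference: 0.200 − 0.383 = -0.183.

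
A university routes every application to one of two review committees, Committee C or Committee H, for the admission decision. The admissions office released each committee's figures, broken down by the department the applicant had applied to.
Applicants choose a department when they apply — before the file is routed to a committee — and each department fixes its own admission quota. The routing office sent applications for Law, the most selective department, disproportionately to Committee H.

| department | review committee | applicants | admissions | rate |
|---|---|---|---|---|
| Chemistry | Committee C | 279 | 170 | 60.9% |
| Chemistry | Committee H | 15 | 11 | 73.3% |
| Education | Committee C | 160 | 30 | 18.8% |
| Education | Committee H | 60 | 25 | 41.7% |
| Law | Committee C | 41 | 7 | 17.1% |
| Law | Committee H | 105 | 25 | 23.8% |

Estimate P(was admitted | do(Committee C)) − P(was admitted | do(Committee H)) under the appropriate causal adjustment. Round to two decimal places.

-0.15

The stratified and pooled comparisons disagree (Committee H wins within each department; Committee C wins overall), so the answer turns on the causal role of department.
Here department is a common cause — it drives both which review committee a case falls under and the outcome. The crude comparison mixes populations; the stratum-specific rates are the causally relevant ones.
Adjusting over the population distribution of department: 0.445·(0.609−0.733) + 0.333·(0.188−0.417) + 0.221·(0.171−0.238) = -0.147.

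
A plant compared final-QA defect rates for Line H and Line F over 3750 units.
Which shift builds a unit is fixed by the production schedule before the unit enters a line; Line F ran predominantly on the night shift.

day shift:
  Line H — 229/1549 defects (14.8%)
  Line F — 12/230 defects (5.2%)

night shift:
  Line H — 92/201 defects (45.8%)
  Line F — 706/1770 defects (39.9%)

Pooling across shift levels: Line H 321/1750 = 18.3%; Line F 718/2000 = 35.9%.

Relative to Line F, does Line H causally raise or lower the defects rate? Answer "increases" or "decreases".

increases

Shift satisfies the back-door criterion: it is not a descendant of the line, and it blocks the spurious path from line to outcome. Adjusting for it (i.e., using the within-shift rates) gives the causal effect.
Within each level — day shift: 14.8% vs 5.2%; night shift: 45.8% vs 39.9% — Line F is lower every time.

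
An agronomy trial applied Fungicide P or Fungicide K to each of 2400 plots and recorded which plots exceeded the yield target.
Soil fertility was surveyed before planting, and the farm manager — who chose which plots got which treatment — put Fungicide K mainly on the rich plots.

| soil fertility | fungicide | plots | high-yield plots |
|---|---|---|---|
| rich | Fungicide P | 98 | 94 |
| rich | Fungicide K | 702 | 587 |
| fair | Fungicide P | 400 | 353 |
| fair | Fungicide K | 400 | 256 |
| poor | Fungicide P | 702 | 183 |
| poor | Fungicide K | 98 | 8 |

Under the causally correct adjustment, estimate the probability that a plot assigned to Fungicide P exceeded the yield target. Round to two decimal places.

0.70

Fungicide P is higher inside every soil fertility stratum but Fungicide K is higher in aggregate. Whether to stratify depends on how soil fertility relates to the fungicide.
Soil fertility differs across fungicides for reasons unrelated to any effect of the fungicide itself, and it separately predicts the outcome — a classic confounder. We must compare within soil fertility levels.
Standardising Fungicide P to the population soil fertility mix: 0.333·94/98 + 0.333·353/400 + 0.333·183/702 = 0.701.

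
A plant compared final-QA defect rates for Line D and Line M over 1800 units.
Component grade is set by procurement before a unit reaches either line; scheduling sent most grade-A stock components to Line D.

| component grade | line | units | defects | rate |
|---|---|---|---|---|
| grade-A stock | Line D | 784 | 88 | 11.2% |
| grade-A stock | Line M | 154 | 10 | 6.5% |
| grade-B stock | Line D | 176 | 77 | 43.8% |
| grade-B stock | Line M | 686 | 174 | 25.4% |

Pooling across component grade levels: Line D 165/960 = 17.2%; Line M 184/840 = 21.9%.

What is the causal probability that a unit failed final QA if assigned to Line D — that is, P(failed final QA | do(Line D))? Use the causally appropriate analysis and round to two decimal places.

0.27

Line M is lower inside every component grade stratum but Line D is lower in aggregate. Whether to stratify depends on how component grade relates to the line.
Component grade is set before the line has any effect — it is not caused by the line — and it independently drives the outcome. That makes it a confounder, so the causal comparison is within component grade levels.
Standardising Line D to the population component grade mix: 0.521·88/784 + 0.479·77/176 = 0.268.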